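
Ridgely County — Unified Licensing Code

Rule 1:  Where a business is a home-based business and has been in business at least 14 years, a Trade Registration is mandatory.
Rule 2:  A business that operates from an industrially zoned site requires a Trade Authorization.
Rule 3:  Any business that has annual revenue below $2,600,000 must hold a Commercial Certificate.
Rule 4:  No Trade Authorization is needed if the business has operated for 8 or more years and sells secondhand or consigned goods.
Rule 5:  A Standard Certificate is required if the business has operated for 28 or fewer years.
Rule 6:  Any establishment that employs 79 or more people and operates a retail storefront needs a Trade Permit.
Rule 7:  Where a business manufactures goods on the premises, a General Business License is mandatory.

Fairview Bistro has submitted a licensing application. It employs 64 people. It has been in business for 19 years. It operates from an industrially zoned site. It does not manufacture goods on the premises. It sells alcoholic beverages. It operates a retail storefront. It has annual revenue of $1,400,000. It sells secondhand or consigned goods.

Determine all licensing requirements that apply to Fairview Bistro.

Commercial Certificate, Standard Certificate

Rule 1: operates from an industrially zoned site (not: is a home-based business); years in business 19 ≥ 14 → Trade Registration not required.
Rule 2: operates from an industrially zoned site → Trade Authorization required.
Rule 3: revenue $1,400,000 < $2,600,000 → Commercial Certificate required.
Rule 4: years in business 19 ≥ 8; sells secondhand or consigned goods → exempt from Trade Authorization.
Rule 5: years in business 19 ≤ 28 → Standard Certificate required.
Rule 6: employees 64 < 79; operates a retail storefront → Trade Permit not required.
Rule 7: does not manufacture goods on the premises → General Business License not required.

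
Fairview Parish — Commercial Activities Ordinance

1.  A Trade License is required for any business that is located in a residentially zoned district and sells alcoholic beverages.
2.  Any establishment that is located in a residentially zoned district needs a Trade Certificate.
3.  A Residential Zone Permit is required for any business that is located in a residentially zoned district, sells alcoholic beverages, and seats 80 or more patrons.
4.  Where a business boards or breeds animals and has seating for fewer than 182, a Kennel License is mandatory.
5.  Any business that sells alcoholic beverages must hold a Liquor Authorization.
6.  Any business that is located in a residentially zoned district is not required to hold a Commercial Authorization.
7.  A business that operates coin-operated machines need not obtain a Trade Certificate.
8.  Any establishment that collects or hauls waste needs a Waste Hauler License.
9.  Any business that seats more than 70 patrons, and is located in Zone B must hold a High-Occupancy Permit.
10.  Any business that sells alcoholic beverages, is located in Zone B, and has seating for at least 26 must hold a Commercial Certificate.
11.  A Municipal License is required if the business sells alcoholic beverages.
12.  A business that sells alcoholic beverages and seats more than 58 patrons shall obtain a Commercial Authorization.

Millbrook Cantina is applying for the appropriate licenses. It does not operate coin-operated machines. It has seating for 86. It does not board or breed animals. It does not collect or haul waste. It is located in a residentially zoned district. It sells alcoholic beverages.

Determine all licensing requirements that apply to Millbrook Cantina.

1. is located in a residentially zoned district; sells alcoholic beverages → Trade License required.
2. is located in a residentially zoned district → Trade Certificate required.
3. is located in a residentially zoned district; sells alcoholic beverages; seating 86 ≥ 80 → Residential Zone Permit required.
4. does not board or breed animals; seating 86 < 182 → Kennel License not required.
5. sells alcoholic beverages → Liquor Authorization required.
6. is located in a residentially zoned district → exempt from Commercial Authorization.
7. does not operate coin-operated machines → Trade Certificate exemption does not apply.
8. does not collect or haul waste → Waste Hauler License not required.
9. seating 86 > 70; is located in a residentially zoned district (not: is located in Zone B) → High-Occupancy Permit not required.
10. sells alcoholic beverages; is located in a residentially zoned district (not: is located in Zone B); seating 86 ≥ 26 → Commercial Certificate not required.
11. sells alcoholic beverages → Municipal License required.
12. sells alcoholic beverages; seating 86 > 58 → Commercial Authorization required.

Liquor Authorization, Municipal License, Residential Zone Permit, Trade Certificate, Trade License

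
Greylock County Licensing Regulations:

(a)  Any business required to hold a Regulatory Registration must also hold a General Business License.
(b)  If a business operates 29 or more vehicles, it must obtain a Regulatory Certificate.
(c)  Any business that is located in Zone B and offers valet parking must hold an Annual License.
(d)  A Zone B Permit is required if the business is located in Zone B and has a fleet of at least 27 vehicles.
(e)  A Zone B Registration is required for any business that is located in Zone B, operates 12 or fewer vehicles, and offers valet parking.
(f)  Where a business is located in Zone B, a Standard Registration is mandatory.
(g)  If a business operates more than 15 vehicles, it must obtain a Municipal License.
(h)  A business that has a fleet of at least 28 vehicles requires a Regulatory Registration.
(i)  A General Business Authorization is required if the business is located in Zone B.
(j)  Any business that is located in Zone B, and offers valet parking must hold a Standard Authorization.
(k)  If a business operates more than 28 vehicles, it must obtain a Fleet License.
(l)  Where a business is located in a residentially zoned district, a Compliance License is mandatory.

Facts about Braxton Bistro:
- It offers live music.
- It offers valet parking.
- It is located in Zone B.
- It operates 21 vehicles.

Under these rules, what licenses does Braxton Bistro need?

Annual License, General Business Authorization, Municipal License, Standard Authorization, Standard Registration

(a) Regulatory Registration is not required → no effect.
(b) vehicles 21 < 29 → Regulatory Certificate not required.
(c) is located in Zone B; offers valet parking → Annual License required.
(d) is located in Zone B; vehicles 21 < 27 → Zone B Permit not required.
(e) is located in Zone B; vehicles 21 > 12; offers valet parking → Zone B Registration not required.
(f) is located in Zone B → Standard Registration required.
(g) vehicles 21 > 15 → Municipal License required.
(h) vehicles 21 < 28 → Regulatory Registration not required.
(i) is located in Zone B → General Business Authorization required.
(j) is located in Zone B; offers valet parking → Standard Authorization required.
(k) vehicles 21 ≤ 28 → Fleet License not required.
(l) is located in Zone B (not: is located in a residentially zoned district) → Compliance License not required.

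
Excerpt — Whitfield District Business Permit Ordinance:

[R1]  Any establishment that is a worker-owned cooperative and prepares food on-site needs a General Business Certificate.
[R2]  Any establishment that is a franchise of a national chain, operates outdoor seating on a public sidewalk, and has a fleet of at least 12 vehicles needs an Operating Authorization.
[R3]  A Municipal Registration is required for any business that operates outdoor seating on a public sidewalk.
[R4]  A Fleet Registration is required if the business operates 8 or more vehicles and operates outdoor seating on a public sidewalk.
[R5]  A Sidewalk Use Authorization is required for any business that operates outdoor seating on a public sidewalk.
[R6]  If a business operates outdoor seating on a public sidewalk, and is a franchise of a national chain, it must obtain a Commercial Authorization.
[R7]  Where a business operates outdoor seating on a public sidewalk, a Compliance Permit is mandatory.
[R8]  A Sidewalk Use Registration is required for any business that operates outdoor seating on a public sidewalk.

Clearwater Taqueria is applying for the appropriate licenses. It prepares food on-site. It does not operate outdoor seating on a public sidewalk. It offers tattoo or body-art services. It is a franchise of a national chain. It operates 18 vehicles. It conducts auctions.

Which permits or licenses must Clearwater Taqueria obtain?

None

[R1] is a franchise of a national chain (not: is a worker-owned cooperative); prepares food on-site → General Business Certificate not required.
[R2] is a franchise of a national chain; does not operate outdoor seating on a public sidewalk; vehicles 18 ≥ 12 → Operating Authorization not required.
[R3] does not operate outdoor seating on a public sidewalk → Municipal Registration not required.
[R4] vehicles 18 ≥ 8; does not operate outdoor seating on a public sidewalk → Fleet Registration not required.
[R5] does not operate outdoor seating on a public sidewalk → Sidewalk Use Authorization not required.
[R6] does not operate outdoor seating on a public sidewalk; is a franchise of a national chain → Commercial Authorization not required.
[R7] does not operate outdoor seating on a public sidewalk → Compliance Permit not required.
[R8] does not operate outdoor seating on a public sidewalk → Sidewalk Use Registration not required.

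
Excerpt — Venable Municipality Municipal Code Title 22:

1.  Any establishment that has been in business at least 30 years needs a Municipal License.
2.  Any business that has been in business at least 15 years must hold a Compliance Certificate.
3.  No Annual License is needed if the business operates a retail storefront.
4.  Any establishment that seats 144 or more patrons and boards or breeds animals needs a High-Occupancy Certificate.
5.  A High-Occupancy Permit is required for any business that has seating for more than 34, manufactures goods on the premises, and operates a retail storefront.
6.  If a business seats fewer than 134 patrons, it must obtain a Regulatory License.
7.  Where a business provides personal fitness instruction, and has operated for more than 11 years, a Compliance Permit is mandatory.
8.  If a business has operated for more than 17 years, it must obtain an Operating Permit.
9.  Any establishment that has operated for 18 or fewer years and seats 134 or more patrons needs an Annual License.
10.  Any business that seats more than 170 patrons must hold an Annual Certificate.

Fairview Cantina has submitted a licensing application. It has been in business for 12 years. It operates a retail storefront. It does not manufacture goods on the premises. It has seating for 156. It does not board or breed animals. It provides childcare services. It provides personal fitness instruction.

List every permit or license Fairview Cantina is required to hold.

1. years in business 12 < 30 → Municipal License not required.
2. years in business 12 < 15 → Compliance Certificate not required.
3. operates a retail storefront → exempt from Annual License.
4. seating 156 ≥ 144; does not board or breed animals → High-Occupancy Certificate not required.
5. seating 156 > 34; does not manufacture goods on the premises; operates a retail storefront → High-Occupancy Permit not required.
6. seating 156 ≥ 134 → Regulatory License not required.
7. provides personal fitness instruction; years in business 12 > 11 → Compliance Permit required.
8. years in business 12 ≤ 17 → Operating Permit not required.
9. years in business 12 ≤ 18; seating 156 ≥ 134 → Annual License required.
10. seating 156 ≤ 170 → Annual Certificate not required.

Compliance Permit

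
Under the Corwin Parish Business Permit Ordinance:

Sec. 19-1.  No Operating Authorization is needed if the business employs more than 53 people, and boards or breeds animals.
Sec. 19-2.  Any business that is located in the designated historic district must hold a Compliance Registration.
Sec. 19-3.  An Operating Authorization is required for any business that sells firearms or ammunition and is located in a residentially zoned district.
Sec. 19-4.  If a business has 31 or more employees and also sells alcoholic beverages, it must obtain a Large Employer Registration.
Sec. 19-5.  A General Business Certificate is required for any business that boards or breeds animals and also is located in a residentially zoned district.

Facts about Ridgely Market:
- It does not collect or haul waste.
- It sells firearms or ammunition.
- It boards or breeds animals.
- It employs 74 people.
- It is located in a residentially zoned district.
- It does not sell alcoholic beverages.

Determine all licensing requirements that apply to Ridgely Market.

Sec. 19-1. employees 74 > 53; boards or breeds animals → exempt from Operating Authorization.
Sec. 19-2. is located in a residentially zoned district (not: is located in the designated historic district) → Compliance Registration not required.
Sec. 19-3. sells firearms or ammunition; is located in a residentially zoned district → Operating Authorization required.
Sec. 19-4. employees 74 ≥ 31; does not sell alcoholic beverages → Large Employer Registration not required.
Sec. 19-5. boards or breeds animals; is located in a residentially zoned district → General Business Certificate required.

General Business Certificate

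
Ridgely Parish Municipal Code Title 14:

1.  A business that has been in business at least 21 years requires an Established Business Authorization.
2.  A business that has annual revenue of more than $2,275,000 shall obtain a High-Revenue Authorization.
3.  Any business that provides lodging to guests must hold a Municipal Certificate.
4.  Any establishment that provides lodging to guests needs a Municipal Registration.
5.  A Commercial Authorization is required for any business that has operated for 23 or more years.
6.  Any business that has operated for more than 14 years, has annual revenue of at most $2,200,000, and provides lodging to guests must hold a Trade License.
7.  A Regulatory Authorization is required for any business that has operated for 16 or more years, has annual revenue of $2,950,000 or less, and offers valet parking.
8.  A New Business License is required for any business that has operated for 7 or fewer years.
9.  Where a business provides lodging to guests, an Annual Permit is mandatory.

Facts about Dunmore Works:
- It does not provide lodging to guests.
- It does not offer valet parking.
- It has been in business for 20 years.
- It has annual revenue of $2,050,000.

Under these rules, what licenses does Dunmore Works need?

1. years in business 20 < 21 → Established Business Authorization not required.
2. revenue $2,050,000 ≤ $2,275,000 → High-Revenue Authorization not required.
3. does not provide lodging to guests → Municipal Certificate not required.
4. does not provide lodging to guests → Municipal Registration not required.
5. years in business 20 < 23 → Commercial Authorization not required.
6. years in business 20 > 14; revenue $2,050,000 ≤ $2,200,000; does not provide lodging to guests → Trade License not required.
7. years in business 20 ≥ 16; revenue $2,050,000 ≤ $2,950,000; does not offer valet parking → Regulatory Authorization not required.
8. years in business 20 > 7 → New Business License not required.
9. does not provide lodging to guests → Annual Permit not required.

None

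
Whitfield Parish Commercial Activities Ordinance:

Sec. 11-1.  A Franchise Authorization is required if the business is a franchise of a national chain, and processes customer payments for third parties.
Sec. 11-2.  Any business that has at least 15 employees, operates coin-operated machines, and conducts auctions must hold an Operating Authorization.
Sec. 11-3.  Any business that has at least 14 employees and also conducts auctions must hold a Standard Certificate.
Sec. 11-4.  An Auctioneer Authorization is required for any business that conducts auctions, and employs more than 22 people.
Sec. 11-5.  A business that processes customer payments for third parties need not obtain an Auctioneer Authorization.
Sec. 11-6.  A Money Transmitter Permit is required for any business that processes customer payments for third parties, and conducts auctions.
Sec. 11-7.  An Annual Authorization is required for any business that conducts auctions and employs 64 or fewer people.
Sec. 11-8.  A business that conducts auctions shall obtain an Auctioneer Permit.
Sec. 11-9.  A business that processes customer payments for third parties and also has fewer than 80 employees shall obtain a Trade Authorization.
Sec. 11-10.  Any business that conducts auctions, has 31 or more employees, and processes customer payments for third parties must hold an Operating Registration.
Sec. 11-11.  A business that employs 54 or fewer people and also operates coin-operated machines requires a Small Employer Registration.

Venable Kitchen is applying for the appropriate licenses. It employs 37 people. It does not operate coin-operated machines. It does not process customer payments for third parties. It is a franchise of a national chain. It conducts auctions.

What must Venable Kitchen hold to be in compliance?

Sec. 11-1. is a franchise of a national chain; does not process customer payments for third parties → Franchise Authorization not required.
Sec. 11-2. employees 37 ≥ 15; does not operate coin-operated machines; conducts auctions → Operating Authorization not required.
Sec. 11-3. employees 37 ≥ 14; conducts auctions → Standard Certificate required.
Sec. 11-4. conducts auctions; employees 37 > 22 → Auctioneer Authorization required.
Sec. 11-5. does not process customer payments for third parties → Auctioneer Authorization exemption does not apply.
Sec. 11-6. does not process customer payments for third parties; conducts auctions → Money Transmitter Permit not required.
Sec. 11-7. conducts auctions; employees 37 ≤ 64 → Annual Authorization required.
Sec. 11-8. conducts auctions → Auctioneer Permit required.
Sec. 11-9. does not process customer payments for third parties; employees 37 < 80 → Trade Authorization not required.
Sec. 11-10. conducts auctions; employees 37 ≥ 31; does not process customer payments for third parties → Operating Registration not required.
Sec. 11-11. employees 37 ≤ 54; does not operate coin-operated machines → Small Employer Registration not required.

Annual Authorization, Auctioneer Authorization, Auctioneer Permit, Standard Certificate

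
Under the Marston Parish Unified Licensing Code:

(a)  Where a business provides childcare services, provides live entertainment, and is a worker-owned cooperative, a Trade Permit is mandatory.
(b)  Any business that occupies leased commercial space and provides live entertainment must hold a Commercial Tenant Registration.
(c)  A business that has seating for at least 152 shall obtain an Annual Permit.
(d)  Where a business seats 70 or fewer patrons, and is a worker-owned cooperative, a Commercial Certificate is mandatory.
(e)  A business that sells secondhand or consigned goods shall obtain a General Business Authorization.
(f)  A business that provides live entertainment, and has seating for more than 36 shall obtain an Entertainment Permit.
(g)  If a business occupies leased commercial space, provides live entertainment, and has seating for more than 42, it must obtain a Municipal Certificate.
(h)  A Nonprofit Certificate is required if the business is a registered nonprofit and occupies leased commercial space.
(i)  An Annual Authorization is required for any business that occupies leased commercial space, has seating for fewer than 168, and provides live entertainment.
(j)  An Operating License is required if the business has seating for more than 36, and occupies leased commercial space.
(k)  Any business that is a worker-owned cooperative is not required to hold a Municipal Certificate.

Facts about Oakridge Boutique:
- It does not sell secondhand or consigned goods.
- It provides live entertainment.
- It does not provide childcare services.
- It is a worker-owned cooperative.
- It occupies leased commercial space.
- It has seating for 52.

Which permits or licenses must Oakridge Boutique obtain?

(a) does not provide childcare services; provides live entertainment; is a worker-owned cooperative → Trade Permit not required.
(b) occupies leased commercial space; provides live entertainment → Commercial Tenant Registration required.
(c) seating 52 < 152 → Annual Permit not required.
(d) seating 52 ≤ 70; is a worker-owned cooperative → Commercial Certificate required.
(e) does not sell secondhand or consigned goods → General Business Authorization not required.
(f) provides live entertainment; seating 52 > 36 → Entertainment Permit required.
(g) occupies leased commercial space; provides live entertainment; seating 52 > 42 → Municipal Certificate required.
(h) is a worker-owned cooperative (not: is a registered nonprofit); occupies leased commercial space → Nonprofit Certificate not required.
(i) occupies leased commercial space; seating 52 < 168; provides live entertainment → Annual Authorization required.
(j) seating 52 > 36; occupies leased commercial space → Operating License required.
(k) is a worker-owned cooperative → exempt from Municipal Certificate.

Annual Authorization, Commercial Certificate, Commercial Tenant Registration, Entertainment Permit, Operating License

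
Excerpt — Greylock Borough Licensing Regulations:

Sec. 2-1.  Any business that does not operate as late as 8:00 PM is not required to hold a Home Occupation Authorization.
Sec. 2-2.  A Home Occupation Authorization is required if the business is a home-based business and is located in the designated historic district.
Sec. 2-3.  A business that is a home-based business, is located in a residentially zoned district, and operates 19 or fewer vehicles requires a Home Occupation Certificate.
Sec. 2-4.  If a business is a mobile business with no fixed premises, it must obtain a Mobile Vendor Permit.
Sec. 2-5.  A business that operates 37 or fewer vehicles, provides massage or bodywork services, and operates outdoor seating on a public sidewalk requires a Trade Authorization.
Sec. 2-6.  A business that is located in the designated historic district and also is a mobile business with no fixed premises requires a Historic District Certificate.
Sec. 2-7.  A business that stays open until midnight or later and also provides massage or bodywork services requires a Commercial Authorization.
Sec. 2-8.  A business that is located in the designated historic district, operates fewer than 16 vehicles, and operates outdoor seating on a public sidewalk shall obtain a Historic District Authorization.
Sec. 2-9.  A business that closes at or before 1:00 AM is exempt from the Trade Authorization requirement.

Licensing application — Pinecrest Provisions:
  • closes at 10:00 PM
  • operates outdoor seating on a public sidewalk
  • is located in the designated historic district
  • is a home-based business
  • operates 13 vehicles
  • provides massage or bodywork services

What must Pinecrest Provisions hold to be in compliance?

Sec. 2-1. closes 10:00 PM, after 8:00 PM → Home Occupation Authorization exemption does not apply.
Sec. 2-2. is a home-based business; is located in the designated historic district → Home Occupation Authorization required.
Sec. 2-3. is a home-based business; is located in the designated historic district (not: is located in a residentially zoned district); vehicles 13 ≤ 19 → Home Occupation Certificate not required.
Sec. 2-4. is a home-based business (not: is a mobile business with no fixed premises) → Mobile Vendor Permit not required.
Sec. 2-5. vehicles 13 ≤ 37; provides massage or bodywork services; operates outdoor seating on a public sidewalk → Trade Authorization required.
Sec. 2-6. is located in the designated historic district; is a home-based business (not: is a mobile business with no fixed premises) → Historic District Certificate not required.
Sec. 2-7. closes 10:00 PM, at/before midnight; provides massage or bodywork services → Commercial Authorization not required.
Sec. 2-8. is located in the designated historic district; vehicles 13 < 16; operates outdoor seating on a public sidewalk → Historic District Authorization required.
Sec. 2-9. closes 10:00 PM, at/before 1:00 AM → exempt from Trade Authorization.

Historic District Authorization, Home Occupation Authorization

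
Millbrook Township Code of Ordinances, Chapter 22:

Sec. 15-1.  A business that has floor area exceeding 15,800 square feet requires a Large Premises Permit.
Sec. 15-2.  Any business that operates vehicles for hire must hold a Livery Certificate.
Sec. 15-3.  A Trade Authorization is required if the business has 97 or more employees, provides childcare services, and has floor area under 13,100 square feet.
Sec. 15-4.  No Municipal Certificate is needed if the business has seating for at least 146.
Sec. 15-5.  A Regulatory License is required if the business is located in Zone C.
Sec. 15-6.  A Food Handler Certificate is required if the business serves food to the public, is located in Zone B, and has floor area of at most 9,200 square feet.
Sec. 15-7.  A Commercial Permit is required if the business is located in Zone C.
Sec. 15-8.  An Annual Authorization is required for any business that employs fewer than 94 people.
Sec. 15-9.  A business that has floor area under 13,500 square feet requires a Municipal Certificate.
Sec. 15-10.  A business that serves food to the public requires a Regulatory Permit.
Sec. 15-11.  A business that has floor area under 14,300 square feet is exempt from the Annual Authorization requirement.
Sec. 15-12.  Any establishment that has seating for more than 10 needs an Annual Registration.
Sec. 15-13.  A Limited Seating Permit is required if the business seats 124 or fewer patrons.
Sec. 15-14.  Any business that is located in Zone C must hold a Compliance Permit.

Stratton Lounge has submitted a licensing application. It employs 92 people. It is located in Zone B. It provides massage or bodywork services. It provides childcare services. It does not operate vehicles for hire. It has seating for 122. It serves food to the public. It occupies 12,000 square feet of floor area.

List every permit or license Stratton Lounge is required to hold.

Annual Registration, Limited Seating Permit, Municipal Certificate, Regulatory Permit

Sec. 15-1. floor area 12,000 square feet ≤ 15,800 square feet → Large Premises Permit not required.
Sec. 15-2. does not operate vehicles for hire → Livery Certificate not required.
Sec. 15-3. employees 92 < 97; provides childcare services; floor area 12,000 square feet < 13,100 square feet → Trade Authorization not required.
Sec. 15-4. seating 122 < 146 → Municipal Certificate exemption does not apply.
Sec. 15-5. is located in Zone B (not: is located in Zone C) → Regulatory License not required.
Sec. 15-6. serves food to the public; is located in Zone B; floor area 12,000 square feet > 9,200 square feet → Food Handler Certificate not required.
Sec. 15-7. is located in Zone B (not: is located in Zone C) → Commercial Permit not required.
Sec. 15-8. employees 92 < 94 → Annual Authorization required.
Sec. 15-9. floor area 12,000 square feet < 13,500 square feet → Municipal Certificate required.
Sec. 15-10. serves food to the public → Regulatory Permit required.
Sec. 15-11. floor area 12,000 square feet < 14,300 square feet → exempt from Annual Authorization.
Sec. 15-12. seating 122 > 10 → Annual Registration required.
Sec. 15-13. seating 122 ≤ 124 → Limited Seating Permit required.
Sec. 15-14. is located in Zone B (not: is located in Zone C) → Compliance Permit not required.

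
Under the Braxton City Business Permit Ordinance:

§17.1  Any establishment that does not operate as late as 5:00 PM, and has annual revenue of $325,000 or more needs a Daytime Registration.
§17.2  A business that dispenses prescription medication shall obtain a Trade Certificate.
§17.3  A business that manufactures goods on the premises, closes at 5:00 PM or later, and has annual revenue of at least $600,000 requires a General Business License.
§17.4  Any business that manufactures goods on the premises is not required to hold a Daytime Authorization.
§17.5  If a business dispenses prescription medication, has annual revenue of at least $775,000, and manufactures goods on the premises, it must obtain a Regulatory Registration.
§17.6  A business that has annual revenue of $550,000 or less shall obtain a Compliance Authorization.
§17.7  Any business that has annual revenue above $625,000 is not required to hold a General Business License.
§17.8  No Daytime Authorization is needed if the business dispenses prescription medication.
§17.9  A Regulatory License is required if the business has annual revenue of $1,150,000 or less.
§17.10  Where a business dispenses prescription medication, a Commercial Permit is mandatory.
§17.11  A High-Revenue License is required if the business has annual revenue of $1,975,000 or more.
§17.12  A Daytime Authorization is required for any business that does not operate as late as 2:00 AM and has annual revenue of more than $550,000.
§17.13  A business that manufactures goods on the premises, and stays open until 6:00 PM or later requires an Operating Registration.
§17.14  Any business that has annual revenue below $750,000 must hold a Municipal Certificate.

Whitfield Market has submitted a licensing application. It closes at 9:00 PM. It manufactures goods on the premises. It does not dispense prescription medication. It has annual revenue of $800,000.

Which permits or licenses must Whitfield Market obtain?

§17.1 closes 9:00 PM, after 5:00 PM; revenue $800,000 ≥ $325,000 → Daytime Registration not required.
§17.2 does not dispense prescription medication → Trade Certificate not required.
§17.3 manufactures goods on the premises; closes 9:00 PM, after 5:00 PM; revenue $800,000 ≥ $600,000 → General Business License required.
§17.4 manufactures goods on the premises → exempt from Daytime Authorization.
§17.5 does not dispense prescription medication; revenue $800,000 ≥ $775,000; manufactures goods on the premises → Regulatory Registration not required.
§17.6 revenue $800,000 > $550,000 → Compliance Authorization not required.
§17.7 revenue $800,000 > $625,000 → exempt from General Business License.
§17.8 does not dispense prescription medication → Daytime Authorization exemption does not apply.
§17.9 revenue $800,000 ≤ $1,150,000 → Regulatory License required.
§17.10 does not dispense prescription medication → Commercial Permit not required.
§17.11 revenue $800,000 < $1,975,000 → High-Revenue License not required.
§17.12 closes 9:00 PM, at/before 2:00 AM; revenue $800,000 > $550,000 → Daytime Authorization required.
§17.13 manufactures goods on the premises; closes 9:00 PM, after 6:00 PM → Operating Registration required.
§17.14 revenue $800,000 ≥ $750,000 → Municipal Certificate not required.

Operating Registration, Regulatory License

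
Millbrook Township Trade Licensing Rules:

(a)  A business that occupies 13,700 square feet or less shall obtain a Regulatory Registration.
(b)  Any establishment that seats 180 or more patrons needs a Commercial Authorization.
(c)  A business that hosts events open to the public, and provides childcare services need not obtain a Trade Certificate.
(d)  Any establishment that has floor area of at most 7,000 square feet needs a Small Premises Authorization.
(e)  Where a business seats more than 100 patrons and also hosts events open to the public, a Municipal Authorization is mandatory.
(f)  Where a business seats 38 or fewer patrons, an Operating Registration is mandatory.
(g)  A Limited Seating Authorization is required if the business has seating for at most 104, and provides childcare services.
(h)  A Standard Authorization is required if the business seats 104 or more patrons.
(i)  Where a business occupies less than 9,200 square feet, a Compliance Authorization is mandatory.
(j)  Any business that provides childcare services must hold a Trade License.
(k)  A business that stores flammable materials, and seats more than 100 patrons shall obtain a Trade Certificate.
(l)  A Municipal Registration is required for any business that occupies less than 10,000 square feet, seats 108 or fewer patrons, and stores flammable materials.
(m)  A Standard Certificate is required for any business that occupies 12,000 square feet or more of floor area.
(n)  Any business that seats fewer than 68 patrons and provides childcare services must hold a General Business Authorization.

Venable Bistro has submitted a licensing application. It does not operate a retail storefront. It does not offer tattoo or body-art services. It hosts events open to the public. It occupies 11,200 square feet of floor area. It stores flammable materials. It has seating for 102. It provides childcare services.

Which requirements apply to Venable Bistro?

(a) floor area 11,200 square feet ≤ 13,700 square feet → Regulatory Registration required.
(b) seating 102 < 180 → Commercial Authorization not required.
(c) hosts events open to the public; provides childcare services → exempt from Trade Certificate.
(d) floor area 11,200 square feet > 7,000 square feet → Small Premises Authorization not required.
(e) seating 102 > 100; hosts events open to the public → Municipal Authorization required.
(f) seating 102 > 38 → Operating Registration not required.
(g) seating 102 ≤ 104; provides childcare services → Limited Seating Authorization required.
(h) seating 102 < 104 → Standard Authorization not required.
(i) floor area 11,200 square feet ≥ 9,200 square feet → Compliance Authorization not required.
(j) provides childcare services → Trade License required.
(k) stores flammable materials; seating 102 > 100 → Trade Certificate required.
(l) floor area 11,200 square feet ≥ 10,000 square feet; seating 102 ≤ 108; stores flammable materials → Municipal Registration not required.
(m) floor area 11,200 square feet < 12,000 square feet → Standard Certificate not required.
(n) seating 102 ≥ 68; provides childcare services → General Business Authorization not required.

Limited Seating Authorization, Municipal Authorization, Regulatory Registration, Trade License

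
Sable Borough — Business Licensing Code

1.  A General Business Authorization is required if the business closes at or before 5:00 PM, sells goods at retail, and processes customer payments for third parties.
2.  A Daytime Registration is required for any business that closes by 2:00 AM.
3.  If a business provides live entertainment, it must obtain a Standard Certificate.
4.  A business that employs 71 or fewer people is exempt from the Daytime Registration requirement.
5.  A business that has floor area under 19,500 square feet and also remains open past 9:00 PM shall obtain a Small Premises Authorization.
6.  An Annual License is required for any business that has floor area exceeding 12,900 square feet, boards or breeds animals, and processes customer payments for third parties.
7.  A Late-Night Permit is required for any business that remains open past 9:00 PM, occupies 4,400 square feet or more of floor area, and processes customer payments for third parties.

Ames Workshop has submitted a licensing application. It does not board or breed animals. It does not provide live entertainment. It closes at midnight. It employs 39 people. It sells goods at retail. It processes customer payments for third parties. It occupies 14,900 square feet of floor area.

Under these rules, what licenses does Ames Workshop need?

1. closes midnight, after 5:00 PM; sells goods at retail; processes customer payments for third parties → General Business Authorization not required.
2. closes midnight, at/before 2:00 AM → Daytime Registration required.
3. does not provide live entertainment → Standard Certificate not required.
4. employees 39 ≤ 71 → exempt from Daytime Registration.
5. floor area 14,900 square feet < 19,500 square feet; closes midnight, after 9:00 PM → Small Premises Authorization required.
6. floor area 14,900 square feet > 12,900 square feet; does not board or breed animals; processes customer payments for third parties → Annual License not required.
7. closes midnight, after 9:00 PM; floor area 14,900 square feet ≥ 4,400 square feet; processes customer payments for third parties → Late-Night Permit required.

Late-Night Permit, Small Premises Authorization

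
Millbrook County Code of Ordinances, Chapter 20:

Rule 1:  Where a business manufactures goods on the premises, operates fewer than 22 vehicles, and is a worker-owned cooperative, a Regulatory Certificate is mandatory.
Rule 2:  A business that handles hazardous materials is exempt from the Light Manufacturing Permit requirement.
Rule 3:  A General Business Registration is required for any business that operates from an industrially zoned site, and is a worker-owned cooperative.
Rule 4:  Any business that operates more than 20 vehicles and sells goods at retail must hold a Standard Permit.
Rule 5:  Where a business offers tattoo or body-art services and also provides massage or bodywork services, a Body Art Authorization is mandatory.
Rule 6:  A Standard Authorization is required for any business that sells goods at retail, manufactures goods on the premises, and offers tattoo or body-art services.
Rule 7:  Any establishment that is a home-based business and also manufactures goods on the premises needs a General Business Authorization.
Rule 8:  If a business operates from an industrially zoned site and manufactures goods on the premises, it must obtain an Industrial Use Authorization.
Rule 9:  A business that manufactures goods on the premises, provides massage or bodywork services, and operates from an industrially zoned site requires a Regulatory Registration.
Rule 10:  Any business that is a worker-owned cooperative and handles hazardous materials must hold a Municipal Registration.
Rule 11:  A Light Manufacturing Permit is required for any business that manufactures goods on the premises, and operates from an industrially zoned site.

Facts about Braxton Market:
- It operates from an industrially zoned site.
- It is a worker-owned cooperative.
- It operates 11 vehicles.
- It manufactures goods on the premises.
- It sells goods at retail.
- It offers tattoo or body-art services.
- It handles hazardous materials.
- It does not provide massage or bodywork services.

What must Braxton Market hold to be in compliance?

General Business Registration, Industrial Use Authorization, Municipal Registration, Regulatory Certificate, Standard Authorization

Rule 1: manufactures goods on the premises; vehicles 11 < 22; is a worker-owned cooperative → Regulatory Certificate required.
Rule 2: handles hazardous materials → exempt from Light Manufacturing Permit.
Rule 3: operates from an industrially zoned site; is a worker-owned cooperative → General Business Registration required.
Rule 4: vehicles 11 ≤ 20; sells goods at retail → Standard Permit not required.
Rule 5: offers tattoo or body-art services; does not provide massage or bodywork services → Body Art Authorization not required.
Rule 6: sells goods at retail; manufactures goods on the premises; offers tattoo or body-art services → Standard Authorization required.
Rule 7: operates from an industrially zoned site (not: is a home-based business); manufactures goods on the premises → General Business Authorization not required.
Rule 8: operates from an industrially zoned site; manufactures goods on the premises → Industrial Use Authorization required.
Rule 9: manufactures goods on the premises; does not provide massage or bodywork services; operates from an industrially zoned site → Regulatory Registration not required.
Rule 10: is a worker-owned cooperative; handles hazardous materials → Municipal Registration required.
Rule 11: manufactures goods on the premises; operates from an industrially zoned site → Light Manufacturing Permit required.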